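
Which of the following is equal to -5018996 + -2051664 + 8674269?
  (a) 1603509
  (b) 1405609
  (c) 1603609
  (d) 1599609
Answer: c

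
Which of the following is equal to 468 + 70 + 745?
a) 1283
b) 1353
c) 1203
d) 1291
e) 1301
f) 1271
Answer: a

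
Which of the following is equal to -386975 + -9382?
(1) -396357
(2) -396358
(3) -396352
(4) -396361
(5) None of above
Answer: 1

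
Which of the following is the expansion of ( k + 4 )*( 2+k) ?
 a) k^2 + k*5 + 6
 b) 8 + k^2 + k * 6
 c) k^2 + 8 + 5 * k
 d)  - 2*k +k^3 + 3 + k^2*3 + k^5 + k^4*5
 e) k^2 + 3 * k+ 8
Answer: b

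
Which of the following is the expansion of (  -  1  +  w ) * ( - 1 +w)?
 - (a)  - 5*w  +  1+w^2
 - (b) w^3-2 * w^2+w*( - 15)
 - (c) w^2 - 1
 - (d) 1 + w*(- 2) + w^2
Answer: d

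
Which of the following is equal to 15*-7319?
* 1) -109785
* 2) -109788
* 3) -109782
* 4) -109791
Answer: 1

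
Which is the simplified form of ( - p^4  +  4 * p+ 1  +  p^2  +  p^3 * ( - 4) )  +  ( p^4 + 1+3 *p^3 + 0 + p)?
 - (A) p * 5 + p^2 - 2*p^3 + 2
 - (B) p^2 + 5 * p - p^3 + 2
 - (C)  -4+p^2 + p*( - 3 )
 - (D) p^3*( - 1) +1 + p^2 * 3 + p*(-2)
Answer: B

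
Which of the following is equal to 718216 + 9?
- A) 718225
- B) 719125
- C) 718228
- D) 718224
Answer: A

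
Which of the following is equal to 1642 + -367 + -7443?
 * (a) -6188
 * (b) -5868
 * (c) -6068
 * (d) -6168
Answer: d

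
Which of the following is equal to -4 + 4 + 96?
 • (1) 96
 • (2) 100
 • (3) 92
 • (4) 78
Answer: 1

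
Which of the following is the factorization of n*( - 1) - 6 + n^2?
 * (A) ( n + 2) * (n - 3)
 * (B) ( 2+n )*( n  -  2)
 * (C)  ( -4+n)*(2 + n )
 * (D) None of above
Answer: A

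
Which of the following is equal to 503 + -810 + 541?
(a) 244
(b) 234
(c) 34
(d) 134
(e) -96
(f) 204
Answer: b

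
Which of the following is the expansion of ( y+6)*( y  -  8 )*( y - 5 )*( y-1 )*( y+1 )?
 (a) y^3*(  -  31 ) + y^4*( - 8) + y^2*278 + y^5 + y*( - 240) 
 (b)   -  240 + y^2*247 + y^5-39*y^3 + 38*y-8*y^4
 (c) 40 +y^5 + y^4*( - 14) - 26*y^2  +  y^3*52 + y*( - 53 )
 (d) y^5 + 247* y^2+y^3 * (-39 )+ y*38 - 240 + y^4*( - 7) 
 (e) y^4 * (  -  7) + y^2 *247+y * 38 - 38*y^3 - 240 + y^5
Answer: d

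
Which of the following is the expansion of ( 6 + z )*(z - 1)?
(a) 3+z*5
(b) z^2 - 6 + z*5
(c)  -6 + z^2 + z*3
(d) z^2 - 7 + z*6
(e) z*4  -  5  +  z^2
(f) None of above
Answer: b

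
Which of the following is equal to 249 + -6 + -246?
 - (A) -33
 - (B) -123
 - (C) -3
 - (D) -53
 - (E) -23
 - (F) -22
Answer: C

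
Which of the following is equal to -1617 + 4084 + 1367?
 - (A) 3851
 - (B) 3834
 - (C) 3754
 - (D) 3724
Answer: B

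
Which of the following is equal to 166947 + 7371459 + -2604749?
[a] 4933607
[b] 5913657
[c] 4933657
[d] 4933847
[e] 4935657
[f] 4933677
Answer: c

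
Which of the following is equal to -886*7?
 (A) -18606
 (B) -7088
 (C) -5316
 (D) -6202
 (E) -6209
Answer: D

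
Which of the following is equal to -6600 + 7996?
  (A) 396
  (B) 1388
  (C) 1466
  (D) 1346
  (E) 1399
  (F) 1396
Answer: F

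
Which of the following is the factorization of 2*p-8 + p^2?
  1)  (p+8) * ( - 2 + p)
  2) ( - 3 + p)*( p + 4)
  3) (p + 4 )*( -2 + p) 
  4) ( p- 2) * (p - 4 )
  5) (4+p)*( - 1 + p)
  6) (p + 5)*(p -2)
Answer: 3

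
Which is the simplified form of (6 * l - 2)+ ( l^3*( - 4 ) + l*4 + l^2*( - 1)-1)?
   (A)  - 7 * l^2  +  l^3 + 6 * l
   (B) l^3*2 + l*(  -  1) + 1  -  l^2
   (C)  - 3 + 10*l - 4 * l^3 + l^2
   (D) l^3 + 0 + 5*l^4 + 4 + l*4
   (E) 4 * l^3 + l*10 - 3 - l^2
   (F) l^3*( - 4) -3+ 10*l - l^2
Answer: F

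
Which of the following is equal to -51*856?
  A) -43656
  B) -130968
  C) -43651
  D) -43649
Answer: A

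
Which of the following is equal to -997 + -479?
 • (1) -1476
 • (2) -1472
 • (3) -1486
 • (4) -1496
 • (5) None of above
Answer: 1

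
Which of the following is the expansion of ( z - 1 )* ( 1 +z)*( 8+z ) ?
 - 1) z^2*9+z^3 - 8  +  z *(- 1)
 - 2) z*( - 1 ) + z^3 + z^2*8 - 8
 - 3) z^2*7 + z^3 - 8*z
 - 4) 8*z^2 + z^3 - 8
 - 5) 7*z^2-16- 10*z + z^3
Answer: 2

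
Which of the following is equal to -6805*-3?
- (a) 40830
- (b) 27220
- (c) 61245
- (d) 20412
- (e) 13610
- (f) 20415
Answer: f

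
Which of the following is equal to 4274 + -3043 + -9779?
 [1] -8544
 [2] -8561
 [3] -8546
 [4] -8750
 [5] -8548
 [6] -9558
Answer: 5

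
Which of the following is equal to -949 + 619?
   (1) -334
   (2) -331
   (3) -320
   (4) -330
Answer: 4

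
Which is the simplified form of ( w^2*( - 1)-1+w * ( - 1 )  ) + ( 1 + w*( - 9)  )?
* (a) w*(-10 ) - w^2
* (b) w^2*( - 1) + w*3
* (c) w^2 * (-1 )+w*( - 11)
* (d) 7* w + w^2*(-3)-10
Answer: a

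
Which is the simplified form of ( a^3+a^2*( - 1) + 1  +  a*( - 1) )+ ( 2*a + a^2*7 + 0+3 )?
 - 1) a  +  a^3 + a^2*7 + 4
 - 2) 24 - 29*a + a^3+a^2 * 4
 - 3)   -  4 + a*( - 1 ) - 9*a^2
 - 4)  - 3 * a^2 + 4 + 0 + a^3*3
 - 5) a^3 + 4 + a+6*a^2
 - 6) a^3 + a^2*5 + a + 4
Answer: 5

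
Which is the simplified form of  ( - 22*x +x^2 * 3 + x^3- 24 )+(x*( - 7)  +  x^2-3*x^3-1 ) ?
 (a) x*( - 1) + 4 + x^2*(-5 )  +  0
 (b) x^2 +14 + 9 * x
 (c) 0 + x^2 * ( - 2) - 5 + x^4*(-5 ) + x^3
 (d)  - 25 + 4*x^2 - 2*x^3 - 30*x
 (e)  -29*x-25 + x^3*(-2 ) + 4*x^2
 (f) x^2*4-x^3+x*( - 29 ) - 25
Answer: e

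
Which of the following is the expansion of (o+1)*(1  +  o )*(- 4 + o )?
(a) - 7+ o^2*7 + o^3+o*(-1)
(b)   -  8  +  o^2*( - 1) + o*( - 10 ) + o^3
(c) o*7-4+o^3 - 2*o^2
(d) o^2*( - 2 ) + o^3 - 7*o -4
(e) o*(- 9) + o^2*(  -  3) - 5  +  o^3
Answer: d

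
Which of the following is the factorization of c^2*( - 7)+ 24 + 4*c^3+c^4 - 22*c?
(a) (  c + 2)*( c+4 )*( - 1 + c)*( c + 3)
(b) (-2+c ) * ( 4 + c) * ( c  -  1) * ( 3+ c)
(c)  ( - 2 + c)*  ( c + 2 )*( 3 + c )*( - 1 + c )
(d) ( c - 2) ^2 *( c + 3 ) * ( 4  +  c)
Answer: b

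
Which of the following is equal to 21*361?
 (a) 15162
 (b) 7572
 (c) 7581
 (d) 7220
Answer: c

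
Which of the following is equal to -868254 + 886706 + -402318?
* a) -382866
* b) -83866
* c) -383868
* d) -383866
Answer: d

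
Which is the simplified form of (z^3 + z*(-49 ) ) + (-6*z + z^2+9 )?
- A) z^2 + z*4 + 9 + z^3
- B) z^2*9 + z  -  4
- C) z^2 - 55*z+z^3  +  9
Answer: C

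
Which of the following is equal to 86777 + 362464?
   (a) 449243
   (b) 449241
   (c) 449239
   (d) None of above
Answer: b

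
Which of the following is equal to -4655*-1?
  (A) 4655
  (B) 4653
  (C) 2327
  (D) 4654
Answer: A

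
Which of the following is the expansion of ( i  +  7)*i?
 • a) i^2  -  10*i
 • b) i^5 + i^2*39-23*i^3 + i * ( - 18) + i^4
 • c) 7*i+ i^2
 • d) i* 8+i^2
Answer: c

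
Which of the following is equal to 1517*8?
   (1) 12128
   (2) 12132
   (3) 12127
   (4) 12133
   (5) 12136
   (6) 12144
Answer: 5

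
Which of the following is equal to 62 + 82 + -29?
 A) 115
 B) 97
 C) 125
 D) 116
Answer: A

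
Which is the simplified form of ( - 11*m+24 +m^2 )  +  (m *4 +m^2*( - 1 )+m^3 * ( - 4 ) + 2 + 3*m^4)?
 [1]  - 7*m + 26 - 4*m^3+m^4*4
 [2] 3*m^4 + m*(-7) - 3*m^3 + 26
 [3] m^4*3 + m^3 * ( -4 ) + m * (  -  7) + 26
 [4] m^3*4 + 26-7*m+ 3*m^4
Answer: 3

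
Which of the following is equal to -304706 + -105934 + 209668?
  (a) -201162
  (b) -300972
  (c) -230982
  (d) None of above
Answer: d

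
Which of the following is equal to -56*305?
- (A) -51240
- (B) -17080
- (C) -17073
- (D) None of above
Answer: B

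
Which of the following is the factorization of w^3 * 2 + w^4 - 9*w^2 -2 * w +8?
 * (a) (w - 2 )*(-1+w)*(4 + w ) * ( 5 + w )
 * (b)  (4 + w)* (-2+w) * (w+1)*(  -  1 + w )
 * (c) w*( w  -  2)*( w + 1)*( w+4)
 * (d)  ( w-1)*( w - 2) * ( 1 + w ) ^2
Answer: b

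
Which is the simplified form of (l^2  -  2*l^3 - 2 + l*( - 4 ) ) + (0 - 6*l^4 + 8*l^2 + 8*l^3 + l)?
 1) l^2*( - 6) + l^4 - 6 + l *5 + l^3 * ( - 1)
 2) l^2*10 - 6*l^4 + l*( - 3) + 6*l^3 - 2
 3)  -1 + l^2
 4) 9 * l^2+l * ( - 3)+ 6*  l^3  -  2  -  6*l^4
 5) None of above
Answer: 4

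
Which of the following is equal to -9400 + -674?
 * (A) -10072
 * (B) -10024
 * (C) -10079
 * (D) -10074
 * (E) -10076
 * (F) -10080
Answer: D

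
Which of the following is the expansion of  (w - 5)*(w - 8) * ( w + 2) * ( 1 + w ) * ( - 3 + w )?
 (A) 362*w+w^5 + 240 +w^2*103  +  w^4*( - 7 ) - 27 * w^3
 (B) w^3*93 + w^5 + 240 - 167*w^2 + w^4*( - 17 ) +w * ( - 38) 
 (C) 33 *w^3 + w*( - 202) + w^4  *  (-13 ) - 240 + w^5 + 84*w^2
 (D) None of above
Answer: D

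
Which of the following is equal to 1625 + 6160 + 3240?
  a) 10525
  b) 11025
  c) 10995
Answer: b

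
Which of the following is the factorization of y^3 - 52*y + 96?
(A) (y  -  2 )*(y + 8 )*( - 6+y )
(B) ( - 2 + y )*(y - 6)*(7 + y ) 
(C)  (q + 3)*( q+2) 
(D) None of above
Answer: A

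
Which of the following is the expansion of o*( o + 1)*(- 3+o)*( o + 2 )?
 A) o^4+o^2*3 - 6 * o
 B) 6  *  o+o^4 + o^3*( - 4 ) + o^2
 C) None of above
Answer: C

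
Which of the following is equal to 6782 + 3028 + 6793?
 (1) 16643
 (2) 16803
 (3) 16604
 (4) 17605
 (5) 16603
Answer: 5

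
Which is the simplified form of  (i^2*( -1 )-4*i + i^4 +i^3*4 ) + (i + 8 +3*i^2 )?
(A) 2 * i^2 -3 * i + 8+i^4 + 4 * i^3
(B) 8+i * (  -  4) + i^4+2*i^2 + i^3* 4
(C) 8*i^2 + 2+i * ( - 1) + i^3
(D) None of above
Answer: A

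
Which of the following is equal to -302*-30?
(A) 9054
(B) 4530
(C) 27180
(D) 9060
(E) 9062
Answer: D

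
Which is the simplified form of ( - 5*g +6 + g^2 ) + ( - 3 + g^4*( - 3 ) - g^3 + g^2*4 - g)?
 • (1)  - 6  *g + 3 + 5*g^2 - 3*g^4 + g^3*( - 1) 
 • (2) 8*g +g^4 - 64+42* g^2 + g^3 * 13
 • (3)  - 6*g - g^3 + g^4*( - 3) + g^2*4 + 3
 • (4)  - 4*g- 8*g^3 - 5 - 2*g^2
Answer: 1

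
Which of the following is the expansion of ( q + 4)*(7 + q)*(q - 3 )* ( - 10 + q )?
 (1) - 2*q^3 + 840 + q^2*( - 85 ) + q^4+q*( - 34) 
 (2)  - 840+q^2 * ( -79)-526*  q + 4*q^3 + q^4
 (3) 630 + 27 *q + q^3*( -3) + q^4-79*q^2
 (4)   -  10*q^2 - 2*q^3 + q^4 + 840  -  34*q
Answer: 1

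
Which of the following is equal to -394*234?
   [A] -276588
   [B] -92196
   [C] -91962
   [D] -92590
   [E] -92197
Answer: B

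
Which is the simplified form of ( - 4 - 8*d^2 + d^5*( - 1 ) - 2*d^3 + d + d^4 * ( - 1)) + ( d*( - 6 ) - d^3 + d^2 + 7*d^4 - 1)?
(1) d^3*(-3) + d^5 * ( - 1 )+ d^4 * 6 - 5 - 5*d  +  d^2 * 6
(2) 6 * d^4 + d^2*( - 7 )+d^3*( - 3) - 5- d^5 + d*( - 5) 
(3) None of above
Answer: 2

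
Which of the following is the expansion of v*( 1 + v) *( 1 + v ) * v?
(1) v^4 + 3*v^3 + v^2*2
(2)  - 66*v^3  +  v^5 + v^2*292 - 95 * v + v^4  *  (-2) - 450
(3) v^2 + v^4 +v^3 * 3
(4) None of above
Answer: 4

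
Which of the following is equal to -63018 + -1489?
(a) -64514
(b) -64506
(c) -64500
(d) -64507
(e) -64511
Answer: d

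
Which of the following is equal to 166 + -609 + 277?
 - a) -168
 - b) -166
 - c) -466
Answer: b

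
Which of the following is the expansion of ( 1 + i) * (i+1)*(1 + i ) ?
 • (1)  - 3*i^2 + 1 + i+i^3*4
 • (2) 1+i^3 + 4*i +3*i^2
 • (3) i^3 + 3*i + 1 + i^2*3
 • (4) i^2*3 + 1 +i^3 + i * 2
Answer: 3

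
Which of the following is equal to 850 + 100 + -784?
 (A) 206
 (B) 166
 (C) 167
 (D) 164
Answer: B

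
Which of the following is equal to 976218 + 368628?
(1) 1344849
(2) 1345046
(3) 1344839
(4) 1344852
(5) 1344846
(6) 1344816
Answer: 5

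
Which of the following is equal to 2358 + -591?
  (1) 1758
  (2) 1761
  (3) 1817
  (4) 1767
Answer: 4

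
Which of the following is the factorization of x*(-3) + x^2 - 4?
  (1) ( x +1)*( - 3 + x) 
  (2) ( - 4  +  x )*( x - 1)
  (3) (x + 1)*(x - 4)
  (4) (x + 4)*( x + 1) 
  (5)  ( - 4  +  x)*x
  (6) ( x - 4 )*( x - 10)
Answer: 3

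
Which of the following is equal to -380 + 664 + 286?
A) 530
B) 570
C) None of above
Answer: B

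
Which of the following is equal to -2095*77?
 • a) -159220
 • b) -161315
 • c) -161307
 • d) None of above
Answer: b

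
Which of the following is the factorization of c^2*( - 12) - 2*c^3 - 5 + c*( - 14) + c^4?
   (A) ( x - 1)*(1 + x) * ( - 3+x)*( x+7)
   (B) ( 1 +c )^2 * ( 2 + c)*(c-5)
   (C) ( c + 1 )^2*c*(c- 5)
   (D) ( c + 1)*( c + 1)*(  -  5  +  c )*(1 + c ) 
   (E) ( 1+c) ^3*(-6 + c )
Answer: D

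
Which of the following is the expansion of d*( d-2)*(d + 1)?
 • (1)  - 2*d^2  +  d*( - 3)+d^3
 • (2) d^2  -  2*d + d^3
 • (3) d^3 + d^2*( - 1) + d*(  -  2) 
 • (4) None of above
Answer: 3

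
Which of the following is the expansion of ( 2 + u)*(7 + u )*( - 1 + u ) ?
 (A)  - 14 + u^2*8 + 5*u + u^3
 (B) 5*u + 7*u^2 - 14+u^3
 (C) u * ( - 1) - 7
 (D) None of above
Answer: A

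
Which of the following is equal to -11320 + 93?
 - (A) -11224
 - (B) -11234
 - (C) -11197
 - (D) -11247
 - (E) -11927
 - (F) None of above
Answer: F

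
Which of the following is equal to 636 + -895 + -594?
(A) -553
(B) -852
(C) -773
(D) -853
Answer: D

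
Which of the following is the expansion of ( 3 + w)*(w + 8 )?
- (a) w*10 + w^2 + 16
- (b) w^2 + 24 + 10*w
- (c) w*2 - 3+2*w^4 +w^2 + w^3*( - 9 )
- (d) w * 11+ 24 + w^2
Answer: d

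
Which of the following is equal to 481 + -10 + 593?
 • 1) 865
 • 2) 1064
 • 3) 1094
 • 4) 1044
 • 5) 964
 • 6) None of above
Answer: 2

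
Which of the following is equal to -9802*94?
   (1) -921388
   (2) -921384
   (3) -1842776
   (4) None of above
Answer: 1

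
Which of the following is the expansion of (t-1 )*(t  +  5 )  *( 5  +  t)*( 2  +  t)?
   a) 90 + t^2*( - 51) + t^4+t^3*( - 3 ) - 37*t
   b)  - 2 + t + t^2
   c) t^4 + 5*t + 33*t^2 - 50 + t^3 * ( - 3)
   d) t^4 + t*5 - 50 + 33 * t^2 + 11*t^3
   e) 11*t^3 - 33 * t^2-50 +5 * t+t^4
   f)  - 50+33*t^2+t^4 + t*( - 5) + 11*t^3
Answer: d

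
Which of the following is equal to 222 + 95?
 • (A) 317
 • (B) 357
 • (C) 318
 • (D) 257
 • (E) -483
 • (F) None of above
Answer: A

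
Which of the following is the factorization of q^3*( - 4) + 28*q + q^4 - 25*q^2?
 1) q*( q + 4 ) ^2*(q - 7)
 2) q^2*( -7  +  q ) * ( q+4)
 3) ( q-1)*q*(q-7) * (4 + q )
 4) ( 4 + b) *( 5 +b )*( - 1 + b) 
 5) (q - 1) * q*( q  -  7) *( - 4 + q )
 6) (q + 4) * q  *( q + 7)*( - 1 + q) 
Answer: 3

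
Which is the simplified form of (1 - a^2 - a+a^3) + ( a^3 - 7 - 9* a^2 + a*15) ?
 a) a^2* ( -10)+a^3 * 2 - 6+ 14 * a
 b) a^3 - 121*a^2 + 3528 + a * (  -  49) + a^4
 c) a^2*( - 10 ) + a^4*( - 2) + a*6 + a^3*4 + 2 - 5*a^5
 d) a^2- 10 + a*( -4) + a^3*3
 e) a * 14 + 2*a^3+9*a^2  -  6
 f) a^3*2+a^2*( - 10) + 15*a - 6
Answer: a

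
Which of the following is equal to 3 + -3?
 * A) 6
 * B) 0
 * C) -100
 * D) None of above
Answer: B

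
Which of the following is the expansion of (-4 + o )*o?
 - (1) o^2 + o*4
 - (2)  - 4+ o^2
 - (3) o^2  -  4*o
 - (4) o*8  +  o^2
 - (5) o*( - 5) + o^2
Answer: 3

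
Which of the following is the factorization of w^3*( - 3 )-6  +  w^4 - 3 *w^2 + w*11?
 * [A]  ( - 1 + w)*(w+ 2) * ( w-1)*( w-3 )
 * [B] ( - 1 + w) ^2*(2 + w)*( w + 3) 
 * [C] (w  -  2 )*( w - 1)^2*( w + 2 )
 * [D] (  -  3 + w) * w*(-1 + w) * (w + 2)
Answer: A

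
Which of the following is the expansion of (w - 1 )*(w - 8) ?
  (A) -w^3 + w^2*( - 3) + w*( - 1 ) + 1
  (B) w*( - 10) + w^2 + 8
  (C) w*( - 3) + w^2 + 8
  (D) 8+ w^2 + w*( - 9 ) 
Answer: D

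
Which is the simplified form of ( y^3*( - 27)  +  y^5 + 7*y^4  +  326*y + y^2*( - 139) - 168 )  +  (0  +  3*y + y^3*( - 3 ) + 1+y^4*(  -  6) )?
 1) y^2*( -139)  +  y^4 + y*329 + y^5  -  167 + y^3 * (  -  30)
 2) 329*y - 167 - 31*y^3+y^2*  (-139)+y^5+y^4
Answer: 1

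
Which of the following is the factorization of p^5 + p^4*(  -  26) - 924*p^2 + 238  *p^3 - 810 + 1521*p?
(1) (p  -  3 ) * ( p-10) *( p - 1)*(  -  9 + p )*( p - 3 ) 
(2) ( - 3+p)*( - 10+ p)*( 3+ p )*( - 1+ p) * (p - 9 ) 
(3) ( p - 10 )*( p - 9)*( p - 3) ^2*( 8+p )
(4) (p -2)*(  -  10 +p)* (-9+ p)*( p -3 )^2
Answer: 1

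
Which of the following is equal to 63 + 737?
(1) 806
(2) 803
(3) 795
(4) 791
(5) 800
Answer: 5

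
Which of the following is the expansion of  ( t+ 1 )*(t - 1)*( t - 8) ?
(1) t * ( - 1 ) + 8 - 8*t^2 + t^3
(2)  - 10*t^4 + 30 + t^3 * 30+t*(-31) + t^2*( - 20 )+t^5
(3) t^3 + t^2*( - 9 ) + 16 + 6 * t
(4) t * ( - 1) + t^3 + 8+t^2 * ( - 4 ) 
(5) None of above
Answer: 1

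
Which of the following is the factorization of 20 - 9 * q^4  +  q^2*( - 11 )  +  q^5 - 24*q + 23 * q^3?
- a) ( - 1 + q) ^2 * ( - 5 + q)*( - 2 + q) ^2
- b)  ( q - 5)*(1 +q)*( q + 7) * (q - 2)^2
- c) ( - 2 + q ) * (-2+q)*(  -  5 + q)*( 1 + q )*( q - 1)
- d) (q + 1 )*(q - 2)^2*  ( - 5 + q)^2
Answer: c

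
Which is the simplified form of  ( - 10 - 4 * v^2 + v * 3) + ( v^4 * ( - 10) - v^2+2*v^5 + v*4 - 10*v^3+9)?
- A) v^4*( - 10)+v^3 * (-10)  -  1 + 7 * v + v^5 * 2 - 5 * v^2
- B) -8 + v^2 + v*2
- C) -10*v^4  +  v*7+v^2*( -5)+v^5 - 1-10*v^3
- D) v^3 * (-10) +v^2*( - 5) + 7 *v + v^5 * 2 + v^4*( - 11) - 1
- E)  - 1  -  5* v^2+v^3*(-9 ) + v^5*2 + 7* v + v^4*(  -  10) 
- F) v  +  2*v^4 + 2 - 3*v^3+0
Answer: A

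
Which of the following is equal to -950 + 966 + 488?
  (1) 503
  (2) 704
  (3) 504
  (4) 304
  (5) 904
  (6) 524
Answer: 3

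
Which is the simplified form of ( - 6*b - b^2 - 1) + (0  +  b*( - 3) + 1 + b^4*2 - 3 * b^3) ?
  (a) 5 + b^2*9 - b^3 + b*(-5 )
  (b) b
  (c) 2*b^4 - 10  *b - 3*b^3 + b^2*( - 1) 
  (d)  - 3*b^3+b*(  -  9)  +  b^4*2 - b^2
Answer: d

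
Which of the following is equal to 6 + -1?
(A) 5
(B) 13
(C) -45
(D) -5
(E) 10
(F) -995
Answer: A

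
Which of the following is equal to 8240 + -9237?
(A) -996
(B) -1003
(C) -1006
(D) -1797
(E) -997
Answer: E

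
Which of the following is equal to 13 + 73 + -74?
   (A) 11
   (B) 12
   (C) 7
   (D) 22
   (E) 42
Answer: B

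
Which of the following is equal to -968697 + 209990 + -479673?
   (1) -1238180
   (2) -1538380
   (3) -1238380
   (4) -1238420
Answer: 3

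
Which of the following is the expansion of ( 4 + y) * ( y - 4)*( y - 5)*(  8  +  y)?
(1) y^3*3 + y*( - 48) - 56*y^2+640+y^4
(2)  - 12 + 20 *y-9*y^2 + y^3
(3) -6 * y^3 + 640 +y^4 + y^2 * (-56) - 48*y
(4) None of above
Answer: 1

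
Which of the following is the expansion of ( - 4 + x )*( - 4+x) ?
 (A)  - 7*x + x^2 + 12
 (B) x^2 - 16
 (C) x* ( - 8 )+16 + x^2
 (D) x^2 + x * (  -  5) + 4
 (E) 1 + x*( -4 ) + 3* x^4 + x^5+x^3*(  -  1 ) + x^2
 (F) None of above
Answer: C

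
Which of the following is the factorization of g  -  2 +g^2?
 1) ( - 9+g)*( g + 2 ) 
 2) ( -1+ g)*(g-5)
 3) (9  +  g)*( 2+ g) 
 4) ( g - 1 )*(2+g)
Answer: 4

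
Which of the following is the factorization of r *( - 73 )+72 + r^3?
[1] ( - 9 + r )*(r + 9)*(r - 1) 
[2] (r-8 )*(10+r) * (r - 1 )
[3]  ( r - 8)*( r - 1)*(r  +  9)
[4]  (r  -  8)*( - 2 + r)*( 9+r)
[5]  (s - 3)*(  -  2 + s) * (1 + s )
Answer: 3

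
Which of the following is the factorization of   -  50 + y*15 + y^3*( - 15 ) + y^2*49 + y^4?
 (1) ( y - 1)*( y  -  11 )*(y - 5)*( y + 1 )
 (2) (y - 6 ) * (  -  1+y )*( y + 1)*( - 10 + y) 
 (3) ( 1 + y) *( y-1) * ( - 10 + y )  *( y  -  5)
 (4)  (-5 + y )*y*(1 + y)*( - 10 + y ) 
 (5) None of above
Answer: 3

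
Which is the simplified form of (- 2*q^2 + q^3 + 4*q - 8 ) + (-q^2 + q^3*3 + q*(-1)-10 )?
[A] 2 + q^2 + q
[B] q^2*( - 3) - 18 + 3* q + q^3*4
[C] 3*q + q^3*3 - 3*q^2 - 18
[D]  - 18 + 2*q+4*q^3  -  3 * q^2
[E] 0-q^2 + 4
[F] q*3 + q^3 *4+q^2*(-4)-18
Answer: B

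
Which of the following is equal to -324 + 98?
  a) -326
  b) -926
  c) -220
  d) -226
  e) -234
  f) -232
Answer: d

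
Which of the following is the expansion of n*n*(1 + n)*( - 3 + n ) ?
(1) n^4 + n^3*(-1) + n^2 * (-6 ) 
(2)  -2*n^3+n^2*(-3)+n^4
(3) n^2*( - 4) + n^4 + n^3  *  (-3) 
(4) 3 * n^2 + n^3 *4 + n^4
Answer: 2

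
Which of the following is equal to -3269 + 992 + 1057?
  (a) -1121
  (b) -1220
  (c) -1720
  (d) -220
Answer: b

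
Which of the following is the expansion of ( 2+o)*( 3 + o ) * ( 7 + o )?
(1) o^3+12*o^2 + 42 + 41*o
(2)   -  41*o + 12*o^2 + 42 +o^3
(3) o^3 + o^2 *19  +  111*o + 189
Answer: 1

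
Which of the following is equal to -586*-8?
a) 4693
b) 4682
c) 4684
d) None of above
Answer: d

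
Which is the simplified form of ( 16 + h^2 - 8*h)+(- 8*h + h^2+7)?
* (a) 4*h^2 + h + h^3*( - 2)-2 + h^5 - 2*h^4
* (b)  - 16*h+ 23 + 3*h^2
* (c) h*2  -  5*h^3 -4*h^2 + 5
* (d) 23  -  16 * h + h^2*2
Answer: d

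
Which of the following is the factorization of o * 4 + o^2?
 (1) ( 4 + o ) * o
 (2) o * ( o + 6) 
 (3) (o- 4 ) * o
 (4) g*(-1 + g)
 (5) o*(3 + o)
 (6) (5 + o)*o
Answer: 1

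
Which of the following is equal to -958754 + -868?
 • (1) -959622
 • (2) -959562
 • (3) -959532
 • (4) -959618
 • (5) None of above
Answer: 1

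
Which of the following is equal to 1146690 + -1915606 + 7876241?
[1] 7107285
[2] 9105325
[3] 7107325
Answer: 3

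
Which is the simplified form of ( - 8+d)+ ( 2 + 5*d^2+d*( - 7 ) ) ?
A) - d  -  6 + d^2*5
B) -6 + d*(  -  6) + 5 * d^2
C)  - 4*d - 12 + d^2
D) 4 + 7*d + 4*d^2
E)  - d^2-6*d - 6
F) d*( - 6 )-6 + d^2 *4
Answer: B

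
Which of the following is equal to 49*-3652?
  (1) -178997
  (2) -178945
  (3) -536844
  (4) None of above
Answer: 4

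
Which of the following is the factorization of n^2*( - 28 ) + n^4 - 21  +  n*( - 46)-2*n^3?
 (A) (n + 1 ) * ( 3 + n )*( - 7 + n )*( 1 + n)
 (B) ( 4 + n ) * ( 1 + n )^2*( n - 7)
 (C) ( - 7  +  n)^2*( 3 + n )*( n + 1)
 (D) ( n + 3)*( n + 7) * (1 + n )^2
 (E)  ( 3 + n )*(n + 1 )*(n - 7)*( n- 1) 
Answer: A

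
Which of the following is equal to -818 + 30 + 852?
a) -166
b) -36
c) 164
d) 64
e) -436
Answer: d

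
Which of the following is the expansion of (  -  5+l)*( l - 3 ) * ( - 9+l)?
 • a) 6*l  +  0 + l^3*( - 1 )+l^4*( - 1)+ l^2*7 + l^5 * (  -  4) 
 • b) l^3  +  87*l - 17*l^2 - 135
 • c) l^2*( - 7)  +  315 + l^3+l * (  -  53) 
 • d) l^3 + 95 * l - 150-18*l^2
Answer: b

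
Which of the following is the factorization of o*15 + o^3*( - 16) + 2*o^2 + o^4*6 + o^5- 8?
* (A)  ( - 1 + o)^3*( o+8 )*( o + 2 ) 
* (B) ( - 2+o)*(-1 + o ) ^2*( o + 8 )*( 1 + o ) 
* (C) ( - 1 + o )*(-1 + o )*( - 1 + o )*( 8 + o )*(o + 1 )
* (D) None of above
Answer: C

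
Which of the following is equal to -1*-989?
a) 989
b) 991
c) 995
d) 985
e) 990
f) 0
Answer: a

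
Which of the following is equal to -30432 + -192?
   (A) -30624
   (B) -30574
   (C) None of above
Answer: A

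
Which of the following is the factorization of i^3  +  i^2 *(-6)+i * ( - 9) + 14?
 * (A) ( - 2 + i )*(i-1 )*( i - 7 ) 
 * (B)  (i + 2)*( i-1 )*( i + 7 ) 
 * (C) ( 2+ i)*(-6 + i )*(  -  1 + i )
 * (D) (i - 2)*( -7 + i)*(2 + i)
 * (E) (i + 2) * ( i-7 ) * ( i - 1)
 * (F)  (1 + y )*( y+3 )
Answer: E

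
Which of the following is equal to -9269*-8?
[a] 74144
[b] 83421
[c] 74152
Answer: c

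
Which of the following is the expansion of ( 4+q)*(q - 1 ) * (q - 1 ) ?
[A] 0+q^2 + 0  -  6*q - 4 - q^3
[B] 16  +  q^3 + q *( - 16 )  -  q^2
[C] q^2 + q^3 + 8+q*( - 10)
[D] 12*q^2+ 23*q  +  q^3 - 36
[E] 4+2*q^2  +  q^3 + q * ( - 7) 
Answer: E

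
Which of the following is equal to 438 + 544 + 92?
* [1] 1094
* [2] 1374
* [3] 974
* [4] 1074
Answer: 4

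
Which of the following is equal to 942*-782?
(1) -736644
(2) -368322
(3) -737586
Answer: 1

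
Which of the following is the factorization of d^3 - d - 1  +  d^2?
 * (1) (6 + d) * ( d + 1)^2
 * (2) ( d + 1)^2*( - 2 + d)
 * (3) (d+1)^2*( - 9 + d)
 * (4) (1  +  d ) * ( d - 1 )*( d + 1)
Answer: 4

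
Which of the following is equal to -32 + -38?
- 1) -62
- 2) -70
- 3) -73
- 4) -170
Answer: 2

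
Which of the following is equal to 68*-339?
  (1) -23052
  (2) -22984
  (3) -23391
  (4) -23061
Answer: 1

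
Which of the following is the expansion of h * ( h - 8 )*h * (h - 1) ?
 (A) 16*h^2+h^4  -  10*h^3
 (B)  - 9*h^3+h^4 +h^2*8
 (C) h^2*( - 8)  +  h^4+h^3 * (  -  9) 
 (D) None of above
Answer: B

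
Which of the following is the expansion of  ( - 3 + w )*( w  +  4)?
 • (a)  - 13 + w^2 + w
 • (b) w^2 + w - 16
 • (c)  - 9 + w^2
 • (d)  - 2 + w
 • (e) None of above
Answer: e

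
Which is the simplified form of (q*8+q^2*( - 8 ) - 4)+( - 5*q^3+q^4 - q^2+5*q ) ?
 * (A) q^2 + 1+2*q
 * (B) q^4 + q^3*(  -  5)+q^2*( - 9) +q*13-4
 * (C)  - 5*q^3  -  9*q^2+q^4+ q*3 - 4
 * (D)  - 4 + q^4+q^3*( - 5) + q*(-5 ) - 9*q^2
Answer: B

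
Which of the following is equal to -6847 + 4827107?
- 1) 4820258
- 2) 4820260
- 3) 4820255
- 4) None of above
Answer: 2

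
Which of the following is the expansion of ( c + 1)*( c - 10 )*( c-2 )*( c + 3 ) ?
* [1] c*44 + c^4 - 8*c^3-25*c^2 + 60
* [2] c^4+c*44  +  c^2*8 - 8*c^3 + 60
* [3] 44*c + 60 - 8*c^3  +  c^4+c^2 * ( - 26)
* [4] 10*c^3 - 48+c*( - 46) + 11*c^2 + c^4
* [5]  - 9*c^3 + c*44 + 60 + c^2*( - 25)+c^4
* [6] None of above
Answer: 1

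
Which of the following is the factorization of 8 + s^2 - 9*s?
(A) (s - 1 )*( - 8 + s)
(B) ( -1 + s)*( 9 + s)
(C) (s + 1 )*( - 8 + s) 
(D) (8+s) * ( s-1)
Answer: A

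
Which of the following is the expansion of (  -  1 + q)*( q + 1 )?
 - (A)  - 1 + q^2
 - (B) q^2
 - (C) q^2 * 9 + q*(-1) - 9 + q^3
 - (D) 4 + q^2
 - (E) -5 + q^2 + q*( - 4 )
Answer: A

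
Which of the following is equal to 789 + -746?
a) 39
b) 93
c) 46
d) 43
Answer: d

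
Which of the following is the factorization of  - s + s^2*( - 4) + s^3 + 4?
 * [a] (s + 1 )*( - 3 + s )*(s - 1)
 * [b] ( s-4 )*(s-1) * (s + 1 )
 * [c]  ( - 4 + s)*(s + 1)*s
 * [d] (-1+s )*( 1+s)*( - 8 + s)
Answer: b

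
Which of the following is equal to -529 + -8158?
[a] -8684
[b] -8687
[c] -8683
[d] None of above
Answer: b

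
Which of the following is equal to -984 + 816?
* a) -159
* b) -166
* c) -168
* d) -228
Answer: c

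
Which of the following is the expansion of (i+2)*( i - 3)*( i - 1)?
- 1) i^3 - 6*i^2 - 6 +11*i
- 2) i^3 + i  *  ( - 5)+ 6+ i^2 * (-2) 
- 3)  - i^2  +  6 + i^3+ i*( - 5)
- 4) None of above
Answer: 2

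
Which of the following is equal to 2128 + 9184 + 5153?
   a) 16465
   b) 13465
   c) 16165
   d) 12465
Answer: a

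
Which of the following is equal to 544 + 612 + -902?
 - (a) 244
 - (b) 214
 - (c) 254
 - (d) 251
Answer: c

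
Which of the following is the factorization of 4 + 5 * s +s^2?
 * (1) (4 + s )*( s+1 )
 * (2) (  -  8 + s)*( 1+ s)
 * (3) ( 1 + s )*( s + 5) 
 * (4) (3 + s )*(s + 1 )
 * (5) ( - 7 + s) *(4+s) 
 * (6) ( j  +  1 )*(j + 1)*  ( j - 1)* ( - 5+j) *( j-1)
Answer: 1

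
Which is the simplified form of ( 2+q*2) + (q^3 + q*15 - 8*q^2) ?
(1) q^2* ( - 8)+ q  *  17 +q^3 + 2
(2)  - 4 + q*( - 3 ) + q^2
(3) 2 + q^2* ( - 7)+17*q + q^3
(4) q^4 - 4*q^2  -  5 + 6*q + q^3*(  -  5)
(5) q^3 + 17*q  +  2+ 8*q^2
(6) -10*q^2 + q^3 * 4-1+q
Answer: 1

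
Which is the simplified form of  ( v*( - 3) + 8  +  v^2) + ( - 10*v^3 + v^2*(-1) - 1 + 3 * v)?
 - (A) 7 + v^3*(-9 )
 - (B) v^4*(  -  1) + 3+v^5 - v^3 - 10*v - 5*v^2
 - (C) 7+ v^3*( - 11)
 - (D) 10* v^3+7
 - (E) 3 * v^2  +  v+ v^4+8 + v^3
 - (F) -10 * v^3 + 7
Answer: F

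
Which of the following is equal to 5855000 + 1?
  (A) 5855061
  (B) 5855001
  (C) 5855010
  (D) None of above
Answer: B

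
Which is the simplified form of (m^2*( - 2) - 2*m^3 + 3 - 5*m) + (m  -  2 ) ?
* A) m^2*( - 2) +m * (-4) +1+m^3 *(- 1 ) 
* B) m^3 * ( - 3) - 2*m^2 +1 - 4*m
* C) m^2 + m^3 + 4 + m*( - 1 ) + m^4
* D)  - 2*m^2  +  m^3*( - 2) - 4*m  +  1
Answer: D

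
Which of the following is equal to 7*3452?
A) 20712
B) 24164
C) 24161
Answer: B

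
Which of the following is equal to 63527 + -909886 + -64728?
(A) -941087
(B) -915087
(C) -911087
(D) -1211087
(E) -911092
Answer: C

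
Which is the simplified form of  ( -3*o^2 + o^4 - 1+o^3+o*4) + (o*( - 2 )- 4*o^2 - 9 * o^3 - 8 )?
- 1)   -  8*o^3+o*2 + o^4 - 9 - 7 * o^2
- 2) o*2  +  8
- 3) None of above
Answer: 1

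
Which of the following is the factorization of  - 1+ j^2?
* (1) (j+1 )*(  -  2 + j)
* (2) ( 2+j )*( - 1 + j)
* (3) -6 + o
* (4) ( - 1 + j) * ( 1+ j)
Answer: 4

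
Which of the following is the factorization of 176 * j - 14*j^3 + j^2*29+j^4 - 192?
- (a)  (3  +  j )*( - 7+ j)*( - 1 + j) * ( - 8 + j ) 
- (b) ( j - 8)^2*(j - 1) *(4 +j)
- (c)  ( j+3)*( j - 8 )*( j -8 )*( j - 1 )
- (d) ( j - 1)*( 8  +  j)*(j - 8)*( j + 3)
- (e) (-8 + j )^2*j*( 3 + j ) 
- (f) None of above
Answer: c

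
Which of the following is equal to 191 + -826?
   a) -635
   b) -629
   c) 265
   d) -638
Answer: a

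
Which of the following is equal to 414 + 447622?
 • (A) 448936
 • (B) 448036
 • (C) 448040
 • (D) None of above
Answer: B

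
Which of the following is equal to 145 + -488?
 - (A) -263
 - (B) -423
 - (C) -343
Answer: C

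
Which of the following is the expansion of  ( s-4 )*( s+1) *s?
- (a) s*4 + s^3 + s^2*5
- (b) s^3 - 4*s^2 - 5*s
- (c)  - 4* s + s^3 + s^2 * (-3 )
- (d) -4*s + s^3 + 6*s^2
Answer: c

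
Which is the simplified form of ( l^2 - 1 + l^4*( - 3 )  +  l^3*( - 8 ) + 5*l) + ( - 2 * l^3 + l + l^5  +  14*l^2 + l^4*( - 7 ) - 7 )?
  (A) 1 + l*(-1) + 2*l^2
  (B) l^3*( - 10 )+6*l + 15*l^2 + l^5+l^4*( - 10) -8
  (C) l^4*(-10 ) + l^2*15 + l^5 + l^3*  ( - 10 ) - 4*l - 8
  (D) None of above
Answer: B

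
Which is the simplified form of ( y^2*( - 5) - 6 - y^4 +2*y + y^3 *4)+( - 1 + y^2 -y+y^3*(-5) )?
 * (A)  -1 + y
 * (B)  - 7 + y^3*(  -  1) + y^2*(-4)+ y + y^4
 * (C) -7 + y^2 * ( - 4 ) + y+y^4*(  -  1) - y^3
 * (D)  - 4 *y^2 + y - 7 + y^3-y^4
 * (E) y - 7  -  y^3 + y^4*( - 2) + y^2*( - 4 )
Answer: C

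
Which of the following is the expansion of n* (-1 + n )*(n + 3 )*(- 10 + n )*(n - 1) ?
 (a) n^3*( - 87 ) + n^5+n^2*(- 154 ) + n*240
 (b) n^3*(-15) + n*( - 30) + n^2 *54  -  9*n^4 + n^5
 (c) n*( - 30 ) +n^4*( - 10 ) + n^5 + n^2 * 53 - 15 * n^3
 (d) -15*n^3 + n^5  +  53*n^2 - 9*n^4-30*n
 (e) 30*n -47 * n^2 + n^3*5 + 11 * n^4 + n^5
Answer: d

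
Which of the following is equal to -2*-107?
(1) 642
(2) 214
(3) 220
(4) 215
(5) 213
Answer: 2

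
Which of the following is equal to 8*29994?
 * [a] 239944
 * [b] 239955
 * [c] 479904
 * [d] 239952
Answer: d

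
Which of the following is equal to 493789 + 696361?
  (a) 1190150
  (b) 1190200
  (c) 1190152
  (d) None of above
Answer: a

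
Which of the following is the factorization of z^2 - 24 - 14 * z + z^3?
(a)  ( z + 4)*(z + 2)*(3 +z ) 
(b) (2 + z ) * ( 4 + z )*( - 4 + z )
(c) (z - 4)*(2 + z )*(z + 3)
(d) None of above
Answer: c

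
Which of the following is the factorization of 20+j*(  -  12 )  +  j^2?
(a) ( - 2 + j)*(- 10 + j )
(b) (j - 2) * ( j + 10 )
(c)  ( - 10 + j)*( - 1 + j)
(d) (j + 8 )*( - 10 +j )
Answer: a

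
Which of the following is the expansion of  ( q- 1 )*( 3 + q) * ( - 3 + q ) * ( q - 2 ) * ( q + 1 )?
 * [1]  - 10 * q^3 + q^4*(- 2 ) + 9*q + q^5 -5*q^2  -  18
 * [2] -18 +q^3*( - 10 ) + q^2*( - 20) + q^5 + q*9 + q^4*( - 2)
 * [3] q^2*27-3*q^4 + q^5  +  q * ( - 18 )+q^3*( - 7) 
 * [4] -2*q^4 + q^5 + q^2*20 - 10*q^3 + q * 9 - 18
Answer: 4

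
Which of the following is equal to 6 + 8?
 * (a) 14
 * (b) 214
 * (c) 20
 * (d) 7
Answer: a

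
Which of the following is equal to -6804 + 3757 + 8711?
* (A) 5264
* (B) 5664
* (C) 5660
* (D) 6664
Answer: B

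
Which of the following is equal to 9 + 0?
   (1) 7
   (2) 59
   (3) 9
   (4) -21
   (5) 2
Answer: 3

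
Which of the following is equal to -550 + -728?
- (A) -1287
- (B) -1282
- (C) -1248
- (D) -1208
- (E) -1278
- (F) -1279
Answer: E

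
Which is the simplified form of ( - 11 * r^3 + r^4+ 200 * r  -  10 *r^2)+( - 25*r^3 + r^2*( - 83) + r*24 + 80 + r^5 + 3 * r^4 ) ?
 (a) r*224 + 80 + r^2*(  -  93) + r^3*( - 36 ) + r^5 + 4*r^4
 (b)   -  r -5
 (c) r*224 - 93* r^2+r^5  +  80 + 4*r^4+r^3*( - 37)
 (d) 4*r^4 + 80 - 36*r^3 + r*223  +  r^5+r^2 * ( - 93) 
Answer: a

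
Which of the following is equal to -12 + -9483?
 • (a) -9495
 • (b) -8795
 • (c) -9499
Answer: a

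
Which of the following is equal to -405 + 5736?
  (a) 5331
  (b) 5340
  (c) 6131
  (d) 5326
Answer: a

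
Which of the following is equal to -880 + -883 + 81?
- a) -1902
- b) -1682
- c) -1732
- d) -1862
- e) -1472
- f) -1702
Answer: b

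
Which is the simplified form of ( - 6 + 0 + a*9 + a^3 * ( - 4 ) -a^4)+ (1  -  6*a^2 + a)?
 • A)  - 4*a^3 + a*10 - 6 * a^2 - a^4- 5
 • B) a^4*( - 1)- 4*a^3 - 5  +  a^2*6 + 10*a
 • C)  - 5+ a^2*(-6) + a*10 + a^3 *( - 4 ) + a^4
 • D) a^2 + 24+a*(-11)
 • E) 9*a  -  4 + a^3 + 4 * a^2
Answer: A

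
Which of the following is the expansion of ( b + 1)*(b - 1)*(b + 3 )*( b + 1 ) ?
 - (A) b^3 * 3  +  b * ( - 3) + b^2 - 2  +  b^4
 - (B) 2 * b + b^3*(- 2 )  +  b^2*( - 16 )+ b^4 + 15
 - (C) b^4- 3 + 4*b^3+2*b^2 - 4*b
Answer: C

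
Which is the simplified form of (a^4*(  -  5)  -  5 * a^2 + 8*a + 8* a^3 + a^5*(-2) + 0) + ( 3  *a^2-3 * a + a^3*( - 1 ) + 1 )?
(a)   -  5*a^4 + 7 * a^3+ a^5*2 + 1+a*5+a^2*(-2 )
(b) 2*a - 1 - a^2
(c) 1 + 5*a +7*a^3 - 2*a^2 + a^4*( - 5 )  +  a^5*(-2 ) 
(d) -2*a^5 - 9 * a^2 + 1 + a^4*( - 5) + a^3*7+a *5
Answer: c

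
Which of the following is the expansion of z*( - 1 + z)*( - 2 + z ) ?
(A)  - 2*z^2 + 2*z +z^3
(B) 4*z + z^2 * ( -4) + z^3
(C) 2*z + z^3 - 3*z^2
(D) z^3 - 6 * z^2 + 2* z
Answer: C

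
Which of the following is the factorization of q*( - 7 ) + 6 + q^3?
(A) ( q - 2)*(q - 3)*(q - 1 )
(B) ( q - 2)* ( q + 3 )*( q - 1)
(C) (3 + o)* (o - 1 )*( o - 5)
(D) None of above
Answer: B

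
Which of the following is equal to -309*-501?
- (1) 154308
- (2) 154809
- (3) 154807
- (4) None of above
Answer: 2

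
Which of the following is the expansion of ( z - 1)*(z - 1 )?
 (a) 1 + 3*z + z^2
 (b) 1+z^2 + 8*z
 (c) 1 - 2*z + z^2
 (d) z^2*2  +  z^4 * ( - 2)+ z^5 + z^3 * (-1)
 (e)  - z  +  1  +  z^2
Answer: c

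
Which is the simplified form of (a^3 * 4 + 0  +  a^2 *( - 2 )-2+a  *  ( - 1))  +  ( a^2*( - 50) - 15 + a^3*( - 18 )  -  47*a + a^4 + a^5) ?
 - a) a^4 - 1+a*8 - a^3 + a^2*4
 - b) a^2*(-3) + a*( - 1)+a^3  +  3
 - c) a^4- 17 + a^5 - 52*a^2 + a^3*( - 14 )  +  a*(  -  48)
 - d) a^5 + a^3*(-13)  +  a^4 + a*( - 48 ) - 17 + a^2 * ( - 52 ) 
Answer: c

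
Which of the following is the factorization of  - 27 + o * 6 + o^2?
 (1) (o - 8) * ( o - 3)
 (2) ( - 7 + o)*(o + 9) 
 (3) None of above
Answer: 3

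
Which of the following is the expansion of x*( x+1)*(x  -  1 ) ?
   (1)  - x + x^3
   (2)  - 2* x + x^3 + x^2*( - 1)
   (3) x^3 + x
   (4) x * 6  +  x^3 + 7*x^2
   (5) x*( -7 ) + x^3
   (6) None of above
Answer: 1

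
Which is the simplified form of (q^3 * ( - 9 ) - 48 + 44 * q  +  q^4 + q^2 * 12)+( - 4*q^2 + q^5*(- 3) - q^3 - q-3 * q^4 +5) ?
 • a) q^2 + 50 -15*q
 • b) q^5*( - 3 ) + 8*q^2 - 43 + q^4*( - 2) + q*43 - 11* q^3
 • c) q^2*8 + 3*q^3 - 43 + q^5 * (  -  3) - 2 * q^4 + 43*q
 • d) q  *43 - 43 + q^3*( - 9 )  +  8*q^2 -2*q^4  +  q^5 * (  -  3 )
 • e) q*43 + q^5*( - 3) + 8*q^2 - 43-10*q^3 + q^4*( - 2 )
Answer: e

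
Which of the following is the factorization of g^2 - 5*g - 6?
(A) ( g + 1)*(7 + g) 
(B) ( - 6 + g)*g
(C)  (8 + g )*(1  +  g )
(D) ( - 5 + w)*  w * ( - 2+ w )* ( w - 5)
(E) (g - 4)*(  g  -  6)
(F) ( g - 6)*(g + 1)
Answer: F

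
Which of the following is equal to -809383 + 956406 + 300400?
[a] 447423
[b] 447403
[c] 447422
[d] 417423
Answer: a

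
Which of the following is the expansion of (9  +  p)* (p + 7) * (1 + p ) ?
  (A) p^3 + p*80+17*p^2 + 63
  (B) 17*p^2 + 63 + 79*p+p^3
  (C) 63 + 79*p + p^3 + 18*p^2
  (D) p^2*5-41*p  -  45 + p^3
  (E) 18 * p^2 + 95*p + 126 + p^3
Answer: B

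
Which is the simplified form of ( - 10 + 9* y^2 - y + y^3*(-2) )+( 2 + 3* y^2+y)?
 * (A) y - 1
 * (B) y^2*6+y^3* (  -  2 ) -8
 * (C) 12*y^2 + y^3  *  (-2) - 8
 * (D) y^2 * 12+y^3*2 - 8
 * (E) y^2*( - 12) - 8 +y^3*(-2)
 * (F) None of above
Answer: C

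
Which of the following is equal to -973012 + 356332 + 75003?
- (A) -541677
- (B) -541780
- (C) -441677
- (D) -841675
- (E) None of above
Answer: A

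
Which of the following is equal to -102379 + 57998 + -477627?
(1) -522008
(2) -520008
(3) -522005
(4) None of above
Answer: 1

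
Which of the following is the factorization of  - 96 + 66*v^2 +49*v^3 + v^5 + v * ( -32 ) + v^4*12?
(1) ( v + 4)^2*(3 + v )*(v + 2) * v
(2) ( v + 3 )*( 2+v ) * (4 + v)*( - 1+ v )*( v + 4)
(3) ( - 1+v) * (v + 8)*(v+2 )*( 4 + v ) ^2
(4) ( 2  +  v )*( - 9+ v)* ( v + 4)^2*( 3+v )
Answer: 2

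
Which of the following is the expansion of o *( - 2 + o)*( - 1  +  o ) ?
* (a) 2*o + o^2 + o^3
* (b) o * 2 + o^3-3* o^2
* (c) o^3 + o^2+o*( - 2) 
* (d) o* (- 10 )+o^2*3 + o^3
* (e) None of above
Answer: b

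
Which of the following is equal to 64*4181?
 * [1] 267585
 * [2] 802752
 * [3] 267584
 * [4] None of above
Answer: 3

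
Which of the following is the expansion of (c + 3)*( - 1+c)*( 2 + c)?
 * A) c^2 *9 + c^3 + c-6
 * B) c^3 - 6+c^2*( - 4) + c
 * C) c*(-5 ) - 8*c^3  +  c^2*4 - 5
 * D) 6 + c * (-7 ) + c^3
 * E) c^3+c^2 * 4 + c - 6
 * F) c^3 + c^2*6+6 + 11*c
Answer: E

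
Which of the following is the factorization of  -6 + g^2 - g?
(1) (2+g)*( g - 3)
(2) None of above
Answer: 1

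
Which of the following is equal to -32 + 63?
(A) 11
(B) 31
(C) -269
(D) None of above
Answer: B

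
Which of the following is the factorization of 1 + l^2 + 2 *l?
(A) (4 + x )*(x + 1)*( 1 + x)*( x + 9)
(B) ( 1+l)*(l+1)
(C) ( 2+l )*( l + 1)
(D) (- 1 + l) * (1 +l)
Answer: B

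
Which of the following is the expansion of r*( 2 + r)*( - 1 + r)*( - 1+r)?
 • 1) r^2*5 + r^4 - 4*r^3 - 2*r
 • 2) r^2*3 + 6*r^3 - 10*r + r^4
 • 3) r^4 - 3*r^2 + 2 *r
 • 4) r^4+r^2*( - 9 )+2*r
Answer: 3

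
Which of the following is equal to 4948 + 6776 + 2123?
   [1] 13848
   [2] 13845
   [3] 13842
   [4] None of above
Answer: 4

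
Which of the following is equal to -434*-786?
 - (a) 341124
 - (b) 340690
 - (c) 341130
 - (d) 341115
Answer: a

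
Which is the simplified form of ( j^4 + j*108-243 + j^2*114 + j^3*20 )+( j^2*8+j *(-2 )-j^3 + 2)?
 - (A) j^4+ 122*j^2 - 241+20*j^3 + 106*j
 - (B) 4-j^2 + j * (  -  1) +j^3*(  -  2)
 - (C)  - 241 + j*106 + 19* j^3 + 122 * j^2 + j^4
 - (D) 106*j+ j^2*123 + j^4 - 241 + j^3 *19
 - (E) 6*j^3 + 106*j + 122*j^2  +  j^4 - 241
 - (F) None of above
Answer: C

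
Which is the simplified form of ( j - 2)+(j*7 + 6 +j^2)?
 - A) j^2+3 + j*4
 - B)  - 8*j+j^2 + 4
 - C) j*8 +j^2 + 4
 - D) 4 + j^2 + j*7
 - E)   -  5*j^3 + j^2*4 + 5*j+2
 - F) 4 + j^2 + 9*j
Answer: C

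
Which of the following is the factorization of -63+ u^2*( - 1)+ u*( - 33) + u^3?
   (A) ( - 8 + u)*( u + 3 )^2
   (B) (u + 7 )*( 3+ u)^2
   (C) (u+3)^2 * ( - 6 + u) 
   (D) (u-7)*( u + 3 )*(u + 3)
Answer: D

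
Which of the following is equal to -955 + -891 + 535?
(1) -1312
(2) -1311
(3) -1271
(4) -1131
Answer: 2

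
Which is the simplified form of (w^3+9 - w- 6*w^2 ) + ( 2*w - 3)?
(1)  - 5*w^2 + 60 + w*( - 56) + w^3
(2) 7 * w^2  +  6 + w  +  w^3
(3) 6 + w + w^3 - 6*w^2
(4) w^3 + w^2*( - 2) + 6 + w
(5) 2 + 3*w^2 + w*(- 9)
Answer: 3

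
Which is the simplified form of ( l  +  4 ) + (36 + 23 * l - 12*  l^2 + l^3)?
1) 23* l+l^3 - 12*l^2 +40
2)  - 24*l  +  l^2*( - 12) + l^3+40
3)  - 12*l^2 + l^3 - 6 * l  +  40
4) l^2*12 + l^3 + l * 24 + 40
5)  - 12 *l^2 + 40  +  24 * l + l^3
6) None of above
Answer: 5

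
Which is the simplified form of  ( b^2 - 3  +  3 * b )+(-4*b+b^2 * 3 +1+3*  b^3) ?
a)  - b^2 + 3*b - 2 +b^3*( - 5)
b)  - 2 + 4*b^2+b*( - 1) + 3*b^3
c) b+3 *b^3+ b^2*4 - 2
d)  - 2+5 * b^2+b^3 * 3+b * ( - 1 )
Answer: b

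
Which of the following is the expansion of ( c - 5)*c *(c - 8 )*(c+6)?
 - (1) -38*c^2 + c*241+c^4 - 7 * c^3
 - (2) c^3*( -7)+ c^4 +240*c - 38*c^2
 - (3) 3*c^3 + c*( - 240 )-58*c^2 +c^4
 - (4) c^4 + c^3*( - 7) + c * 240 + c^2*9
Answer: 2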